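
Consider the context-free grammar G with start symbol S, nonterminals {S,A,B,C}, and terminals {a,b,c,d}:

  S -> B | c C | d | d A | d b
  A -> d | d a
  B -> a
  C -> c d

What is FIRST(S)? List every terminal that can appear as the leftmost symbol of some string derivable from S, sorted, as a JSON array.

FIRST sets, iterate to fixpoint:
round 1:
  A via A→d: +{d}
  B via B→a: +{a}
  C via C→c d: +{c}
  S via S→B: +{a}
  S via S→c C: +{c}
  S via S→d: +{d}
  FIRST(S)={a,c,d}  FIRST(A)={d}  FIRST(B)={a}  FIRST(C)={c}
round 2: (stable)
  FIRST(S)={a,c,d}  FIRST(A)={d}  FIRST(B)={a}  FIRST(C)={c}

FIRST(S) = ["a", "c", "d"]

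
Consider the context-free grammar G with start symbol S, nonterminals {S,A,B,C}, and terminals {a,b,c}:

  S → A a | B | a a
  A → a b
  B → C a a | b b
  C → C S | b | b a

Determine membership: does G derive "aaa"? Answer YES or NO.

CNF form of G:
  S -> A T0 | C X3 | T0 T0 | T1 T1
  A -> T0 T1
  B -> C X2 | T1 T1
  C -> C S | T1 T0 | b
  T0 -> a
  T1 -> b
  X2 -> T0 T0
  X3 -> T0 T0

Fill CYK table bottom-up:
  T[0,0] 'a' = {T0}  orig:{}
  T[1,1] 'a' = {T0}  orig:{}
  T[2,2] 'a' = {T0}  orig:{}
  T[0,1] 'aa' = {S,X2,X3}  orig:{S}
  T[1,2] 'aa' = {S,X2,X3}  orig:{S}
  T[0,2] 'aaa' = ∅

S ∉ T[0,2] ⇒ NO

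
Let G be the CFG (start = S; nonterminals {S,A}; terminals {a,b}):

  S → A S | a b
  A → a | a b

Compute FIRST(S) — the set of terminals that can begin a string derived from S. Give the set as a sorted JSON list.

Compute FIRST by fixpoint:
round 1:
  A via A→a: +{a}
  S via S→A S: +{a}
  S: {a}  A: {a}
round 2: (no change)
  S: {a}  A: {a}

FIRST(S) = ["a"]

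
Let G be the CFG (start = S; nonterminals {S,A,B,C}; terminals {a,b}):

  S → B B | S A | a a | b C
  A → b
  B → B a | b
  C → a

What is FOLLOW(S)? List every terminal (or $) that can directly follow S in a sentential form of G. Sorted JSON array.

Compute FIRST by fixpoint:
pass 1:
  A via A→b: +{b}
  B via B→b: +{b}
  C via C→a: +{a}
  S via S→B B: +{b}
  S via S→a a: +{a}
  FIRST[S]={a,b}  FIRST[A]={b}  FIRST[B]={b}  FIRST[C]={a}
pass 2: done
  FIRST[S]={a,b}  FIRST[A]={b}  FIRST[B]={b}  FIRST[C]={a}

FOLLOW sets:
seed FOLLOW(S) with $
iter 1:
  B→B a: FOLLOW(B) ⊇ FIRST(a) = {a}; new: +{a}
  S→B B: FOLLOW(B) ⊇ FIRST(B) = {b}; new: +{b}
  S→B B: FOLLOW(B) ⊇ FOLLOW(S) ⊇ {$}; new: +{$}
  S→S A: FOLLOW(S) ⊇ FIRST(A) = {b}; new: +{b}
  S→S A: FOLLOW(A) ⊇ FOLLOW(S) ⊇ {$,b}; new: +{$,b}
  S→b C: FOLLOW(C) ⊇ FOLLOW(S) ⊇ {$,b}; new: +{$,b}
  FOLLOW(S)={$,b}  FOLLOW(A)={$,b}  FOLLOW(B)={$,a,b}  FOLLOW(C)={$,b}
iter 2: (stable)
  FOLLOW(S)={$,b}  FOLLOW(A)={$,b}  FOLLOW(B)={$,a,b}  FOLLOW(C)={$,b}

FOLLOW(S) = ["$", "b"]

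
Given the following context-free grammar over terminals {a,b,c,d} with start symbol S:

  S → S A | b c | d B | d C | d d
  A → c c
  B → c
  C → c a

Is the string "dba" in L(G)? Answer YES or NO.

CNF form of G:
  S -> S A | T2 T0 | T3 B | T3 C | T3 T3
  A -> T0 T0
  B -> c
  C -> T0 T1
  T0 -> c
  T1 -> a
  T2 -> b
  T3 -> d

CYK fill:
  cell(0,0) d: {T3}  orig:{}
  cell(1,1) b: {T2}  orig:{}
  cell(2,2) a: {T1}  orig:{}
  cell(0,1) db: ∅
  cell(1,2) ba: ∅
  cell(0,2) dba: ∅

S ∉ T[0,2] ⇒ NO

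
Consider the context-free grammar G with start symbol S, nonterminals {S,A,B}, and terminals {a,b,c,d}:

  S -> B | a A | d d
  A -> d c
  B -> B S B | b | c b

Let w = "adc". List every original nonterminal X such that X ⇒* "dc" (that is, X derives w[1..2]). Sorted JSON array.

CNF form of G:
  S -> B X5 | T0 T0 | T1 T2 | T3 A | b
  A -> T0 T1
  B -> B X4 | T1 T2 | b
  T0 -> d
  T1 -> c
  T2 -> b
  T3 -> a
  X4 -> S B
  X5 -> S B

Fill CYK table bottom-up — only the sub-triangle for w[1..2]:
  cell(1,1) d: {T0}  orig:{}
  cell(2,2) c: {T1}  orig:{}
  cell(1,2) dc: {A}

Original NTs in T[1,2] deriving "dc": ["A"]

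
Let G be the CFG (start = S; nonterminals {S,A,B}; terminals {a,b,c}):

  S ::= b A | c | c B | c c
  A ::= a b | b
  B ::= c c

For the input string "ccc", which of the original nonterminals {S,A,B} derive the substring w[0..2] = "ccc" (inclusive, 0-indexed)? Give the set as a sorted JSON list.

CNF form of G:
  S -> T1 A | T2 B | T2 T2 | c
  A -> T0 T1 | b
  B -> T2 T2
  T0 -> a
  T1 -> b
  T2 -> c

CYK table (by increasing span) (cells [i..j] with 0 ≤ i ≤ j ≤ 2 only):
  cell(0,0) c: {S,T2}  orig:{S}
  cell(1,1) c: {S,T2}  orig:{S}
  cell(2,2) c: {S,T2}  orig:{S}
  cell(0,1) cc: {B,S}
  cell(1,2) cc: {B,S}
  cell(0,2) ccc: {S}

Original NTs in T[0,2] deriving "ccc": ["S"]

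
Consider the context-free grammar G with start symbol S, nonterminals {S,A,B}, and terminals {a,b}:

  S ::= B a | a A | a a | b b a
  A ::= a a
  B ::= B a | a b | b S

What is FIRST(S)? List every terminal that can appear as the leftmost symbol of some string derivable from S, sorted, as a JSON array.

FIRST sets, iterate to fixpoint:
[1]
  A via A→a a: +{a}
  B via B→a b: +{a}
  B via B→b S: +{b}
  S via S→B a: +{a,b}
  FIRST[S]={a,b}  FIRST[A]={a}  FIRST[B]={a,b}
[2] — fixpoint
  FIRST[S]={a,b}  FIRST[A]={a}  FIRST[B]={a,b}

FIRST(S) = ["a", "b"]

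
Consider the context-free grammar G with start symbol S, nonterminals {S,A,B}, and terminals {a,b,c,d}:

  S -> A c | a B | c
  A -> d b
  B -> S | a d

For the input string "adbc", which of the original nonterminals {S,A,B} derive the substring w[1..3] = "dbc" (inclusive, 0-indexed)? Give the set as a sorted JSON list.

CNF form of G:
  S -> A T2 | T3 B | c
  A -> T0 T1
  B -> A T2 | T3 B | T3 T0 | c
  T0 -> d
  T1 -> b
  T2 -> c
  T3 -> a

CYK fill, restricted to cells inside w[1..3]:
  cell(1,1) d: {T0}  orig:{}
  cell(2,2) b: {T1}  orig:{}
  cell(3,3) c: {B,S,T2}  orig:{B,S}
  cell(1,2) db: {A}
  cell(2,3) bc: ∅
  cell(1,3) dbc: {B,S}

Original NTs in T[1,3] deriving "dbc": ["B", "S"]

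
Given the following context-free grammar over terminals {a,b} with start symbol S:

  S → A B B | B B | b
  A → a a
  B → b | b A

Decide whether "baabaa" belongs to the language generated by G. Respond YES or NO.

Convert to CNF:
  S -> A X2 | B B | b
  A -> T0 T0
  B -> T1 A | b
  T0 -> a
  T1 -> b
  X2 -> B B

Fill CYK table bottom-up:
  cell(0,0) b: {B,S,T1}  orig:{B,S}
  cell(1,1) a: {T0}  orig:{}
  cell(2,2) a: {T0}  orig:{}
  cell(3,3) b: {B,S,T1}  orig:{B,S}
  cell(4,4) a: {T0}  orig:{}
  cell(5,5) a: {T0}  orig:{}
  cell(0,1) ba: ∅
  cell(1,2) aa: {A}
  cell(2,3) ab: ∅
  cell(3,4) ba: ∅
  cell(4,5) aa: {A}
  cell(0,2) baa: {B}
  cell(1,3) aab: ∅
  cell(2,4) aba: ∅
  cell(3,5) baa: {B}
  cell(0,3) baab: {S,X2}  orig:{S}
  cell(1,4) aaba: ∅
  cell(2,5) abaa: ∅
  cell(0,4) baaba: ∅
  cell(1,5) aabaa: ∅
  cell(0,5) baabaa: {S,X2}  orig:{S}

S ∈ T[0,5] ⇒ YES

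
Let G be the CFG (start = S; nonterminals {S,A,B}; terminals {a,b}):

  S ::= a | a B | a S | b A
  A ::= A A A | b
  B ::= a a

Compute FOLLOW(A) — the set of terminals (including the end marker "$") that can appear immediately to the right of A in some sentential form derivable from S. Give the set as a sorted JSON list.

FIRST sets, iterate to fixpoint:
round 1:
  A via A→b: +{b}
  B via B→a a: +{a}
  S via S→a: +{a}
  S via S→b A: +{b}
  FIRST[S]={a,b}  FIRST[A]={b}  FIRST[B]={a}
round 2: — fixpoint
  FIRST[S]={a,b}  FIRST[A]={b}  FIRST[B]={a}

Compute FOLLOW by fixpoint:
seed FOLLOW(S) with $
iter 1:
  A→A A A: FOLLOW(A) ⊇ FIRST(A) = {b}; new: +{b}
  S→a B: FOLLOW(B) ⊇ FOLLOW(S) ⊇ {$}; new: +{$}
  S→b A: FOLLOW(A) ⊇ FOLLOW(S) ⊇ {$}; new: +{$}
  FOLLOW(S)={$}  FOLLOW(A)={$,b}  FOLLOW(B)={$}
iter 2: (stable)
  FOLLOW(S)={$}  FOLLOW(A)={$,b}  FOLLOW(B)={$}

FOLLOW(A) = ["$", "b"]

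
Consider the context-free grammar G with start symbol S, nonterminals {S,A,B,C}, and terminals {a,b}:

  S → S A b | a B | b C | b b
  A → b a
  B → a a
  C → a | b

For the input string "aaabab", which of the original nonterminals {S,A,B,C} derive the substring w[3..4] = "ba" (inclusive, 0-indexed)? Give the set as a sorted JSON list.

Convert to CNF:
  S -> S X2 | T0 C | T0 T0 | T1 B
  A -> T0 T1
  B -> T1 T1
  C -> a | b
  T0 -> b
  T1 -> a
  X2 -> A T0

CYK table (by increasing span) (cells [i..j] with 3 ≤ i ≤ j ≤ 4 only):
  cell(3,3) b: {C,T0}  orig:{C}
  cell(4,4) a: {C,T1}  orig:{C}
  cell(3,4) ba: {A,S}

Original NTs in T[3,4] deriving "ba": ["A", "S"]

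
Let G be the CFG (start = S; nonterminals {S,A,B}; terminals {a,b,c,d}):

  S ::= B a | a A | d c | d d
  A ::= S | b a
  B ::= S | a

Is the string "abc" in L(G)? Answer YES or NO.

CNF form of G:
  S -> B T0 | T0 A | T2 T2 | T2 T3
  A -> B T0 | T0 A | T1 T0 | T2 T2 | T2 T3
  B -> B T0 | T0 A | T2 T2 | T2 T3 | a
  T0 -> a
  T1 -> b
  T2 -> d
  T3 -> c

CYK table (by increasing span):
  [0..0]={B,T0}  "a"  orig:{B}
  [1..1]={T1}  "b"  orig:{}
  [2..2]={T3}  "c"  orig:{}
  [0..1]=∅  "ab"
  [1..2]=∅  "bc"
  [0..2]=∅  "abc"

S ∉ T[0,2] ⇒ NO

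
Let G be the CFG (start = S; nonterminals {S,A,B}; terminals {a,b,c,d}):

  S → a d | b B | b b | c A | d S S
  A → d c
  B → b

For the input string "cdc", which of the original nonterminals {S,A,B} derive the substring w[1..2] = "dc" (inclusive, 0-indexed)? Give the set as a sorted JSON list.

CNF form of G:
  S -> T0 X4 | T1 A | T2 T0 | T3 B | T3 T3
  A -> T0 T1
  B -> b
  T0 -> d
  T1 -> c
  T2 -> a
  T3 -> b
  X4 -> S S

Fill CYK table bottom-up, restricted to cells inside w[1..2]:
  T[1,1] 'd' = {T0}  orig:{}
  T[2,2] 'c' = {T1}  orig:{}
  T[1,2] 'dc' = {A}

Original NTs in T[1,2] deriving "dc": ["A"]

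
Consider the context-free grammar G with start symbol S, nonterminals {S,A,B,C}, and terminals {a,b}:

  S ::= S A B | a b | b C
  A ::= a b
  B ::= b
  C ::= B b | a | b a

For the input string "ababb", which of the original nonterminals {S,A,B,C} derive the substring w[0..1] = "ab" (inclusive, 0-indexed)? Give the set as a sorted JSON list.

CNF form of G:
  S -> S X2 | T0 T1 | T1 C
  A -> T0 T1
  B -> b
  C -> B T1 | T1 T0 | a
  T0 -> a
  T1 -> b
  X2 -> A B

CYK fill (cells [i..j] with 0 ≤ i ≤ j ≤ 1 only):
  cell(0,0) a: {C,T0}  orig:{C}
  cell(1,1) b: {B,T1}  orig:{B}
  cell(0,1) ab: {A,S}

Original NTs in T[0,1] deriving "ab": ["A", "S"]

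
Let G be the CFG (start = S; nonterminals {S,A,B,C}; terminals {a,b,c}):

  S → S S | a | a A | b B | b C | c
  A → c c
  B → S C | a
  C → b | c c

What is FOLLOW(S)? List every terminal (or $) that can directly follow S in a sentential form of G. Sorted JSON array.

FIRST iteration:
iter 1:
  A via A→c c: +{c}
  B via B→a: +{a}
  C via C→b: +{b}
  C via C→c c: +{c}
  S via S→a: +{a}
  S via S→b B: +{b}
  S via S→c: +{c}
  FIRST(S)={a,b,c}  FIRST(A)={c}  FIRST(B)={a}  FIRST(C)={b,c}
iter 2:
  B via B→S C: +{b,c}
  FIRST(S)={a,b,c}  FIRST(A)={c}  FIRST(B)={a,b,c}  FIRST(C)={b,c}
iter 3: (stable)
  FIRST(S)={a,b,c}  FIRST(A)={c}  FIRST(B)={a,b,c}  FIRST(C)={b,c}

FOLLOW iteration:
seed FOLLOW(S) with $
[1]
  B→S C: FOLLOW(S) ⊇ FIRST(C) = {b,c}; new: +{b,c}
  S→S S: FOLLOW(S) ⊇ FIRST(S) = {a,b,c}; new: +{a}
  S→a A: FOLLOW(A) ⊇ FOLLOW(S) ⊇ {$,a,b,c}; new: +{$,a,b,c}
  S→b B: FOLLOW(B) ⊇ FOLLOW(S) ⊇ {$,a,b,c}; new: +{$,a,b,c}
  S→b C: FOLLOW(C) ⊇ FOLLOW(S) ⊇ {$,a,b,c}; new: +{$,a,b,c}
  FOLLOW[S]={$,a,b,c}  FOLLOW[A]={$,a,b,c}  FOLLOW[B]={$,a,b,c}  FOLLOW[C]={$,a,b,c}
[2] (stable)
  FOLLOW[S]={$,a,b,c}  FOLLOW[A]={$,a,b,c}  FOLLOW[B]={$,a,b,c}  FOLLOW[C]={$,a,b,c}

FOLLOW(S) = ["$", "a", "b", "c"]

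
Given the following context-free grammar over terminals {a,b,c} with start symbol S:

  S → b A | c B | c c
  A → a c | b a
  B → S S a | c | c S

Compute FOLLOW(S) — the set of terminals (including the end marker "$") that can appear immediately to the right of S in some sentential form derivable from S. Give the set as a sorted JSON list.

FIRST sets, iterate to fixpoint:
[1]
  A via A→a c: +{a}
  A via A→b a: +{b}
  B via B→c: +{c}
  S via S→b A: +{b}
  S via S→c B: +{c}
  S: {b,c}  A: {a,b}  B: {c}
[2]
  B via B→S S a: +{b}
  S: {b,c}  A: {a,b}  B: {b,c}
[3] (stable)
  S: {b,c}  A: {a,b}  B: {b,c}

FOLLOW sets:
seed FOLLOW(S) with $
[1]
  B→S S a: FOLLOW(S) ⊇ FIRST(S) = {b,c}; new: +{b,c}
  B→S S a: FOLLOW(S) ⊇ FIRST(a) = {a}; new: +{a}
  S→b A: FOLLOW(A) ⊇ FOLLOW(S) ⊇ {$,a,b,c}; new: +{$,a,b,c}
  S→c B: FOLLOW(B) ⊇ FOLLOW(S) ⊇ {$,a,b,c}; new: +{$,a,b,c}
  FOLLOW(S)={$,a,b,c}  FOLLOW(A)={$,a,b,c}  FOLLOW(B)={$,a,b,c}
[2] (no change)
  FOLLOW(S)={$,a,b,c}  FOLLOW(A)={$,a,b,c}  FOLLOW(B)={$,a,b,c}

FOLLOW(S) = ["$", "a", "b", "c"]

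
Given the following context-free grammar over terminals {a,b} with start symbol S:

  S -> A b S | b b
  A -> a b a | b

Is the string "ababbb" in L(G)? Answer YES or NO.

CNF form of G:
  S -> A X3 | T1 T1
  A -> T0 X2 | b
  T0 -> a
  T1 -> b
  X2 -> T1 T0
  X3 -> T1 S

CYK fill:
  T[0,0] 'a' = {T0}  orig:{}
  T[1,1] 'b' = {A,T1}  orig:{A}
  T[2,2] 'a' = {T0}  orig:{}
  T[3,3] 'b' = {A,T1}  orig:{A}
  T[4,4] 'b' = {A,T1}  orig:{A}
  T[5,5] 'b' = {A,T1}  orig:{A}
  T[0,1] 'ab' = ∅
  T[1,2] 'ba' = {X2}  orig:{}
  T[2,3] 'ab' = ∅
  T[3,4] 'bb' = {S}
  T[4,5] 'bb' = {S}
  T[0,2] 'aba' = {A}
  T[1,3] 'bab' = ∅
  T[2,4] 'abb' = ∅
  T[3,5] 'bbb' = {X3}  orig:{}
  T[0,3] 'abab' = ∅
  T[1,4] 'babb' = ∅
  T[2,5] 'abbb' = ∅
  T[0,4] 'ababb' = ∅
  T[1,5] 'babbb' = ∅
  T[0,5] 'ababbb' = {S}

S ∈ T[0,5] ⇒ YES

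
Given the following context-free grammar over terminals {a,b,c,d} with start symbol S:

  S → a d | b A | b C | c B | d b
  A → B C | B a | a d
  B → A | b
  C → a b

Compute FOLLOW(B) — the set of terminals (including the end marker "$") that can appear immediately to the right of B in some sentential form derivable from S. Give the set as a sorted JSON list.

FIRST iteration:
iter 1:
  A via A→a d: +{a}
  B via B→A: +{a}
  B via B→b: +{b}
  C via C→a b: +{a}
  S via S→a d: +{a}
  S via S→b A: +{b}
  S via S→c B: +{c}
  S via S→d b: +{d}
  FIRST[S]={a,b,c,d}  FIRST[A]={a}  FIRST[B]={a,b}  FIRST[C]={a}
iter 2:
  A via A→B C: +{b}
  FIRST[S]={a,b,c,d}  FIRST[A]={a,b}  FIRST[B]={a,b}  FIRST[C]={a}
iter 3: (stable)
  FIRST[S]={a,b,c,d}  FIRST[A]={a,b}  FIRST[B]={a,b}  FIRST[C]={a}

FOLLOW sets:
FOLLOW(S) := {$}
pass 1:
  A→B C: FOLLOW(B) ⊇ FIRST(C) = {a}; new: +{a}
  B→A: FOLLOW(A) ⊇ FOLLOW(B) ⊇ {a}; new: +{a}
  S→b A: FOLLOW(A) ⊇ FOLLOW(S) ⊇ {$}; new: +{$}
  S→b C: FOLLOW(C) ⊇ FOLLOW(S) ⊇ {$}; new: +{$}
  S→c B: FOLLOW(B) ⊇ FOLLOW(S) ⊇ {$}; new: +{$}
  FOLLOW[S]={$}  FOLLOW[A]={$,a}  FOLLOW[B]={$,a}  FOLLOW[C]={$}
pass 2:
  A→B C: FOLLOW(C) ⊇ FOLLOW(A) ⊇ {$,a}; new: +{a}
  FOLLOW[S]={$}  FOLLOW[A]={$,a}  FOLLOW[B]={$,a}  FOLLOW[C]={$,a}
pass 3: done
  FOLLOW[S]={$}  FOLLOW[A]={$,a}  FOLLOW[B]={$,a}  FOLLOW[C]={$,a}

FOLLOW(B) = ["$", "a"]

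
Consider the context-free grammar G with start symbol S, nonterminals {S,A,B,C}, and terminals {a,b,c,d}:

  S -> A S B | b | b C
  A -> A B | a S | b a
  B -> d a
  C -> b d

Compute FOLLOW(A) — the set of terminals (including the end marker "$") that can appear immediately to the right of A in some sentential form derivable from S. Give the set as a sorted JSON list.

FIRST iteration:
[1]
  A via A→a S: +{a}
  A via A→b a: +{b}
  B via B→d a: +{d}
  C via C→b d: +{b}
  S via S→A S B: +{a,b}
  S: {a,b}  A: {a,b}  B: {d}  C: {b}
[2] — fixpoint
  S: {a,b}  A: {a,b}  B: {d}  C: {b}

FOLLOW sets:
seed FOLLOW(S) with $
round 1:
  A→A B: FOLLOW(A) ⊇ FIRST(B) = {d}; new: +{d}
  A→A B: FOLLOW(B) ⊇ FOLLOW(A) ⊇ {d}; new: +{d}
  A→a S: FOLLOW(S) ⊇ FOLLOW(A) ⊇ {d}; new: +{d}
  S→A S B: FOLLOW(A) ⊇ FIRST(S) = {a,b}; new: +{a,b}
  S→A S B: FOLLOW(B) ⊇ FOLLOW(S) ⊇ {$,d}; new: +{$}
  S→b C: FOLLOW(C) ⊇ FOLLOW(S) ⊇ {$,d}; new: +{$,d}
  S: {$,d}  A: {a,b,d}  B: {$,d}  C: {$,d}
round 2:
  A→A B: FOLLOW(B) ⊇ FOLLOW(A) ⊇ {a,b,d}; new: +{a,b}
  A→a S: FOLLOW(S) ⊇ FOLLOW(A) ⊇ {a,b,d}; new: +{a,b}
  S→b C: FOLLOW(C) ⊇ FOLLOW(S) ⊇ {$,a,b,d}; new: +{a,b}
  S: {$,a,b,d}  A: {a,b,d}  B: {$,a,b,d}  C: {$,a,b,d}
round 3: — fixpoint
  S: {$,a,b,d}  A: {a,b,d}  B: {$,a,b,d}  C: {$,a,b,d}

FOLLOW(A) = ["a", "b", "d"]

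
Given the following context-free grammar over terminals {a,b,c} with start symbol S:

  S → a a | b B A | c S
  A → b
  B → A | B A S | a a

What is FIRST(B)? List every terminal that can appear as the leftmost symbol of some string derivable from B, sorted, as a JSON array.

FIRST iteration:
[1]
  A via A→b: +{b}
  B via B→A: +{b}
  B via B→a a: +{a}
  S via S→a a: +{a}
  S via S→b B A: +{b}
  S via S→c S: +{c}
  S: {a,b,c}  A: {b}  B: {a,b}
[2] (stable)
  S: {a,b,c}  A: {b}  B: {a,b}

FIRST(B) = ["a", "b"]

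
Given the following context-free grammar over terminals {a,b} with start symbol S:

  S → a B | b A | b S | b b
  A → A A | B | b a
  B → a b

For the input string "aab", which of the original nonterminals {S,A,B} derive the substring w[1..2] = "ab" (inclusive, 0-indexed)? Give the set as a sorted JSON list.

CNF form of G:
  S -> T0 B | T1 A | T1 S | T1 T1
  A -> A A | T0 T1 | T1 T0
  B -> T0 T1
  T0 -> a
  T1 -> b

Fill CYK table bottom-up (cells [i..j] with 1 ≤ i ≤ j ≤ 2 only):
  cell(1,1) a: {T0}  orig:{}
  cell(2,2) b: {T1}  orig:{}
  cell(1,2) ab: {A,B}

Original NTs in T[1,2] deriving "ab": ["A", "B"]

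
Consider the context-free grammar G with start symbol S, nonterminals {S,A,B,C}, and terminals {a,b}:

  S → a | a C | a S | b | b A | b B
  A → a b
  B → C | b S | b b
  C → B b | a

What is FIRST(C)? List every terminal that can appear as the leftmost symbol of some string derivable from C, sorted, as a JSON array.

FIRST sets, iterate to fixpoint:
pass 1:
  A via A→a b: +{a}
  B via B→b S: +{b}
  C via C→B b: +{b}
  C via C→a: +{a}
  S via S→a: +{a}
  S via S→b: +{b}
  FIRST[S]={a,b}  FIRST[A]={a}  FIRST[B]={b}  FIRST[C]={a,b}
pass 2:
  B via B→C: +{a}
  FIRST[S]={a,b}  FIRST[A]={a}  FIRST[B]={a,b}  FIRST[C]={a,b}
pass 3: done
  FIRST[S]={a,b}  FIRST[A]={a}  FIRST[B]={a,b}  FIRST[C]={a,b}

FIRST(C) = ["a", "b"]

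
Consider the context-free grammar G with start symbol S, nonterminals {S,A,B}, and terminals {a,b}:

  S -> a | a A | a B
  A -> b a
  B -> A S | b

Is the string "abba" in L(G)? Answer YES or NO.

Convert to CNF:
  S -> T1 A | T1 B | a
  A -> T0 T1
  B -> A S | b
  T0 -> b
  T1 -> a

Fill CYK table bottom-up:
  cell(0,0) a: {S,T1}  orig:{S}
  cell(1,1) b: {B,T0}  orig:{B}
  cell(2,2) b: {B,T0}  orig:{B}
  cell(3,3) a: {S,T1}  orig:{S}
  cell(0,1) ab: {S}
  cell(1,2) bb: ∅
  cell(2,3) ba: {A}
  cell(0,2) abb: ∅
  cell(1,3) bba: ∅
  cell(0,3) abba: ∅

S ∉ T[0,3] ⇒ NO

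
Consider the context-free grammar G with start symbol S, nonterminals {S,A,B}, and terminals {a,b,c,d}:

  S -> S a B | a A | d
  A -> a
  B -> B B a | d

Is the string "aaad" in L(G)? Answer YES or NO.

Convert to CNF:
  S -> S X2 | T0 A | d
  A -> a
  B -> B X1 | d
  T0 -> a
  X1 -> B T0
  X2 -> T0 B

Fill CYK table bottom-up:
  T[0,0] 'a' = {A,T0}  orig:{A}
  T[1,1] 'a' = {A,T0}  orig:{A}
  T[2,2] 'a' = {A,T0}  orig:{A}
  T[3,3] 'd' = {B,S}
  T[0,1] 'aa' = {S}
  T[1,2] 'aa' = {S}
  T[2,3] 'ad' = {X2}  orig:{}
  T[0,2] 'aaa' = ∅
  T[1,3] 'aad' = ∅
  T[0,3] 'aaad' = {S}

S ∈ T[0,3] ⇒ YES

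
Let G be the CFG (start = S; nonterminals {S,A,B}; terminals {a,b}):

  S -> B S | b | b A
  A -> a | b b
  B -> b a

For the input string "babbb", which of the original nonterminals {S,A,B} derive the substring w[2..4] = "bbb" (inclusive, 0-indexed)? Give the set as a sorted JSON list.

Convert to CNF:
  S -> B S | T0 A | b
  A -> T0 T0 | a
  B -> T0 T1
  T0 -> b
  T1 -> a

Fill CYK table bottom-up, restricted to cells inside w[2..4]:
  [2..2]={S,T0}  "b"  orig:{S}
  [3..3]={S,T0}  "b"  orig:{S}
  [4..4]={S,T0}  "b"  orig:{S}
  [2..3]={A}  "bb"
  [3..4]={A}  "bb"
  [2..4]={S}  "bbb"

Original NTs in T[2,4] deriving "bbb": ["S"]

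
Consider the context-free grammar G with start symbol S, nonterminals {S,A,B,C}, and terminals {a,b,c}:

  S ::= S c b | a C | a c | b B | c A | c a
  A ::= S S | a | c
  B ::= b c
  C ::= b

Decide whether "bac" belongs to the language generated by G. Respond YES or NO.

CNF form of G:
  S -> S X3 | T0 B | T1 A | T1 T2 | T2 C | T2 T1
  A -> S S | a | c
  B -> T0 T1
  C -> b
  T0 -> b
  T1 -> c
  T2 -> a
  X3 -> T1 T0

CYK fill:
  [0..0]={C,T0}  "b"  orig:{C}
  [1..1]={A,T2}  "a"  orig:{A}
  [2..2]={A,T1}  "c"  orig:{A}
  [0..1]=∅  "ba"
  [1..2]={S}  "ac"
  [0..2]=∅  "bac"

S ∉ T[0,2] ⇒ NO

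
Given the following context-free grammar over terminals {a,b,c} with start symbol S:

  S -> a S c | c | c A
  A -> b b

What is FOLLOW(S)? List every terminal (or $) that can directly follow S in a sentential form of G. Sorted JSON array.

FIRST iteration:
[1]
  A via A→b b: +{b}
  S via S→a S c: +{a}
  S via S→c: +{c}
  FIRST(S)={a,c}  FIRST(A)={b}
[2] (stable)
  FIRST(S)={a,c}  FIRST(A)={b}

FOLLOW iteration:
initialize: $ ∈ FOLLOW(S)
pass 1:
  S→a S c: FOLLOW(S) ⊇ FIRST(c) = {c}; new: +{c}
  S→c A: FOLLOW(A) ⊇ FOLLOW(S) ⊇ {$,c}; new: +{$,c}
  S: {$,c}  A: {$,c}
pass 2: — fixpoint
  S: {$,c}  A: {$,c}

FOLLOW(S) = ["$", "c"]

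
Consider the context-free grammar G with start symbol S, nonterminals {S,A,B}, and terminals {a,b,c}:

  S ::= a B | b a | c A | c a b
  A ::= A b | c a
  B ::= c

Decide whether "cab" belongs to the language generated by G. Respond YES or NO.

CNF form of G:
  S -> T0 T2 | T1 A | T1 X3 | T2 B
  A -> A T0 | T1 T2
  B -> c
  T0 -> b
  T1 -> c
  T2 -> a
  X3 -> T2 T0

CYK fill:
  cell(0,0) c: {B,T1}  orig:{B}
  cell(1,1) a: {T2}  orig:{}
  cell(2,2) b: {T0}  orig:{}
  cell(0,1) ca: {A}
  cell(1,2) ab: {X3}  orig:{}
  cell(0,2) cab: {A,S}

S ∈ T[0,2] ⇒ YES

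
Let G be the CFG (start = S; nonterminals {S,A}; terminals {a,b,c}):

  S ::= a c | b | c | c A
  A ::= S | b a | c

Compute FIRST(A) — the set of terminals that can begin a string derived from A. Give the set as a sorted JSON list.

FIRST sets, iterate to fixpoint:
round 1:
  A via A→b a: +{b}
  A via A→c: +{c}
  S via S→a c: +{a}
  S via S→b: +{b}
  S via S→c: +{c}
  FIRST(S)={a,b,c}  FIRST(A)={b,c}
round 2:
  A via A→S: +{a}
  FIRST(S)={a,b,c}  FIRST(A)={a,b,c}
round 3: — fixpoint
  FIRST(S)={a,b,c}  FIRST(A)={a,b,c}

FIRST(A) = ["a", "b", "c"]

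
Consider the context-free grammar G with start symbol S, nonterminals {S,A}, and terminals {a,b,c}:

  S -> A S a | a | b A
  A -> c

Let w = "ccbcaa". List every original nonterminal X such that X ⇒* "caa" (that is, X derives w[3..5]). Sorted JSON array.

Convert to CNF:
  S -> A X2 | T1 A | a
  A -> c
  T0 -> a
  T1 -> b
  X2 -> S T0

CYK table (by increasing span) (cells [i..j] with 3 ≤ i ≤ j ≤ 5 only):
  [3..3]={A}  "c"
  [4..4]={S,T0}  "a"  orig:{S}
  [5..5]={S,T0}  "a"  orig:{S}
  [3..4]=∅  "ca"
  [4..5]={X2}  "aa"  orig:{}
  [3..5]={S}  "caa"

Original NTs in T[3,5] deriving "caa": ["S"]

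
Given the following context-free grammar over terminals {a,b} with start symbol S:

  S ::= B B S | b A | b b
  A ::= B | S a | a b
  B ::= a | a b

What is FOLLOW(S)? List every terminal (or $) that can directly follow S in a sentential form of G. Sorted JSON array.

Compute FIRST by fixpoint:
[1]
  A via A→a b: +{a}
  B via B→a: +{a}
  S via S→B B S: +{a}
  S via S→b A: +{b}
  S: {a,b}  A: {a}  B: {a}
[2]
  A via A→S a: +{b}
  S: {a,b}  A: {a,b}  B: {a}
[3] — fixpoint
  S: {a,b}  A: {a,b}  B: {a}

FOLLOW sets:
seed FOLLOW(S) with $
pass 1:
  A→S a: FOLLOW(S) ⊇ FIRST(a) = {a}; new: +{a}
  S→B B S: FOLLOW(B) ⊇ FIRST(B) = {a}; new: +{a}
  S→B B S: FOLLOW(B) ⊇ FIRST(S) = {a,b}; new: +{b}
  S→b A: FOLLOW(A) ⊇ FOLLOW(S) ⊇ {$,a}; new: +{$,a}
  S: {$,a}  A: {$,a}  B: {a,b}
pass 2:
  A→B: FOLLOW(B) ⊇ FOLLOW(A) ⊇ {$,a}; new: +{$}
  S: {$,a}  A: {$,a}  B: {$,a,b}
pass 3: done
  S: {$,a}  A: {$,a}  B: {$,a,b}

FOLLOW(S) = ["$", "a"]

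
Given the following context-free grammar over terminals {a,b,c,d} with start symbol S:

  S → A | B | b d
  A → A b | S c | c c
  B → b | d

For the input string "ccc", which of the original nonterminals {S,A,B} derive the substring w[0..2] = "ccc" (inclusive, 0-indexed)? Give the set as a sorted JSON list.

Convert to CNF:
  S -> A T0 | S T1 | T0 T2 | T1 T1 | b | d
  A -> A T0 | S T1 | T1 T1
  B -> b | d
  T0 -> b
  T1 -> c
  T2 -> d

Fill CYK table bottom-up (cells [i..j] with 0 ≤ i ≤ j ≤ 2 only):
  [0..0]={T1}  "c"  orig:{}
  [1..1]={T1}  "c"  orig:{}
  [2..2]={T1}  "c"  orig:{}
  [0..1]={A,S}  "cc"
  [1..2]={A,S}  "cc"
  [0..2]={A,S}  "ccc"

Original NTs in T[0,2] deriving "ccc": ["A", "S"]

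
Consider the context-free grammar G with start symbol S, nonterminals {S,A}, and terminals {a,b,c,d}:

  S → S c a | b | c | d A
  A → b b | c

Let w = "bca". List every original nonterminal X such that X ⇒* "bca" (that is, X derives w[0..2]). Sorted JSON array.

CNF form of G:
  S -> S X4 | T3 A | b | c
  A -> T0 T0 | c
  T0 -> b
  T1 -> c
  T2 -> a
  T3 -> d
  X4 -> T1 T2

CYK table (by increasing span) (cells [i..j] with 0 ≤ i ≤ j ≤ 2 only):
  T[0,0] 'b' = {S,T0}  orig:{S}
  T[1,1] 'c' = {A,S,T1}  orig:{A,S}
  T[2,2] 'a' = {T2}  orig:{}
  T[0,1] 'bc' = ∅
  T[1,2] 'ca' = {X4}  orig:{}
  T[0,2] 'bca' = {S}

Original NTs in T[0,2] deriving "bca": ["S"]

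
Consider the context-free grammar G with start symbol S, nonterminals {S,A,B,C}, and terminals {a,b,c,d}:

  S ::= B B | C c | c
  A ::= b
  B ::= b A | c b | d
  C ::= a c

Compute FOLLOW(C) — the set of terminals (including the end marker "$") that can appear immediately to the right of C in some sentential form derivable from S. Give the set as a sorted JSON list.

Compute FIRST by fixpoint:
iter 1:
  A via A→b: +{b}
  B via B→b A: +{b}
  B via B→c b: +{c}
  B via B→d: +{d}
  C via C→a c: +{a}
  S via S→B B: +{b,c,d}
  S via S→C c: +{a}
  FIRST[S]={a,b,c,d}  FIRST[A]={b}  FIRST[B]={b,c,d}  FIRST[C]={a}
iter 2: (no change)
  FIRST[S]={a,b,c,d}  FIRST[A]={b}  FIRST[B]={b,c,d}  FIRST[C]={a}

FOLLOW sets:
initialize: $ ∈ FOLLOW(S)
[1]
  S→B B: FOLLOW(B) ⊇ FIRST(B) = {b,c,d}; new: +{b,c,d}
  S→B B: FOLLOW(B) ⊇ FOLLOW(S) ⊇ {$}; new: +{$}
  S→C c: FOLLOW(C) ⊇ FIRST(c) = {c}; new: +{c}
  S: {$}  A: {}  B: {$,b,c,d}  C: {c}
[2]
  B→b A: FOLLOW(A) ⊇ FOLLOW(B) ⊇ {$,b,c,d}; new: +{$,b,c,d}
  S: {$}  A: {$,b,c,d}  B: {$,b,c,d}  C: {c}
[3] — fixpoint
  S: {$}  A: {$,b,c,d}  B: {$,b,c,d}  C: {c}

FOLLOW(C) = ["c"]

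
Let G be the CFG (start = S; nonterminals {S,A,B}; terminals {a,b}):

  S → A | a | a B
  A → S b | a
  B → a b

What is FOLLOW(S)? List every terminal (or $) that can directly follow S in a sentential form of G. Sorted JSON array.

FIRST iteration:
[1]
  A via A→a: +{a}
  B via B→a b: +{a}
  S via S→A: +{a}
  FIRST(S)={a}  FIRST(A)={a}  FIRST(B)={a}
[2] (stable)
  FIRST(S)={a}  FIRST(A)={a}  FIRST(B)={a}

FOLLOW sets:
initialize: $ ∈ FOLLOW(S)
round 1:
  A→S b: FOLLOW(S) ⊇ FIRST(b) = {b}; new: +{b}
  S→A: FOLLOW(A) ⊇ FOLLOW(S) ⊇ {$,b}; new: +{$,b}
  S→a B: FOLLOW(B) ⊇ FOLLOW(S) ⊇ {$,b}; new: +{$,b}
  S: {$,b}  A: {$,b}  B: {$,b}
round 2: — fixpoint
  S: {$,b}  A: {$,b}  B: {$,b}

FOLLOW(S) = ["$", "b"]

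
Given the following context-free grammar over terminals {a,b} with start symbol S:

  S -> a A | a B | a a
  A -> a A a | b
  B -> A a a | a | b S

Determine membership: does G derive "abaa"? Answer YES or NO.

Convert to CNF:
  S -> T0 A | T0 B | T0 T0
  A -> T0 X2 | b
  B -> A X3 | T1 S | a
  T0 -> a
  T1 -> b
  X2 -> A T0
  X3 -> T0 T0

CYK table (by increasing span):
  T[0,0] 'a' = {B,T0}  orig:{B}
  T[1,1] 'b' = {A,T1}  orig:{A}
  T[2,2] 'a' = {B,T0}  orig:{B}
  T[3,3] 'a' = {B,T0}  orig:{B}
  T[0,1] 'ab' = {S}
  T[1,2] 'ba' = {X2}  orig:{}
  T[2,3] 'aa' = {S,X3}  orig:{S}
  T[0,2] 'aba' = {A}
  T[1,3] 'baa' = {B}
  T[0,3] 'abaa' = {S,X2}  orig:{S}

S ∈ T[0,3] ⇒ YES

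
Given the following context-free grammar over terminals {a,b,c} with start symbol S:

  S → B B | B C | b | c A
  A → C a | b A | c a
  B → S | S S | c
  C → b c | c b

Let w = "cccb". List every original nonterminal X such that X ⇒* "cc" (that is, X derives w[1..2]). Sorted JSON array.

Convert to CNF:
  S -> B B | B C | T2 A | b
  A -> C T0 | T1 A | T2 T0
  B -> B B | B C | S S | T2 A | b | c
  C -> T1 T2 | T2 T1
  T0 -> a
  T1 -> b
  T2 -> c

CYK fill — only the sub-triangle for w[1..2]:
  [1..1]={B,T2}  "c"  orig:{B}
  [2..2]={B,T2}  "c"  orig:{B}
  [1..2]={B,S}  "cc"

Original NTs in T[1,2] deriving "cc": ["B", "S"]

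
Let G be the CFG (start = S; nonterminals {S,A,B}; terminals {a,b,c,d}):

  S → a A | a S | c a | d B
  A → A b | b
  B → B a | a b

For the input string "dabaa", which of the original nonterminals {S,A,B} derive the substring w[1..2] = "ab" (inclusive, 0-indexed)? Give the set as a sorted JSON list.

CNF form of G:
  S -> T1 A | T1 S | T2 T1 | T3 B
  A -> A T0 | b
  B -> B T1 | T1 T0
  T0 -> b
  T1 -> a
  T2 -> c
  T3 -> d

CYK table (by increasing span) — only the sub-triangle for w[1..2]:
  cell(1,1) a: {T1}  orig:{}
  cell(2,2) b: {A,T0}  orig:{A}
  cell(1,2) ab: {B,S}

Original NTs in T[1,2] deriving "ab": ["B", "S"]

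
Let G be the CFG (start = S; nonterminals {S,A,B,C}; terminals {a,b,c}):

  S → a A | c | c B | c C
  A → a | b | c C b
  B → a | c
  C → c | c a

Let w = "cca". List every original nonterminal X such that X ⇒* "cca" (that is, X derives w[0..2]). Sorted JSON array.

Convert to CNF:
  S -> T0 B | T0 C | T2 A | c
  A -> T0 X3 | a | b
  B -> a | c
  C -> T0 T2 | c
  T0 -> c
  T1 -> b
  T2 -> a
  X3 -> C T1

Fill CYK table bottom-up (cells [i..j] with 0 ≤ i ≤ j ≤ 2 only):
  T[0,0] 'c' = {B,C,S,T0}  orig:{B,C,S}
  T[1,1] 'c' = {B,C,S,T0}  orig:{B,C,S}
  T[2,2] 'a' = {A,B,T2}  orig:{A,B}
  T[0,1] 'cc' = {S}
  T[1,2] 'ca' = {C,S}
  T[0,2] 'cca' = {S}

Original NTs in T[0,2] deriving "cca": ["S"]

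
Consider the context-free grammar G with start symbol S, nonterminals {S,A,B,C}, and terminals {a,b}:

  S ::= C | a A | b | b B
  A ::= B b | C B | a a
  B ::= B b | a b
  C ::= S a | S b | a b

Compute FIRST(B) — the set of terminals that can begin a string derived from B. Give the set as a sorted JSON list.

FIRST sets, iterate to fixpoint:
round 1:
  A via A→a a: +{a}
  B via B→a b: +{a}
  C via C→a b: +{a}
  S via S→C: +{a}
  S via S→b: +{b}
  S: {a,b}  A: {a}  B: {a}  C: {a}
round 2:
  C via C→S a: +{b}
  S: {a,b}  A: {a}  B: {a}  C: {a,b}
round 3:
  A via A→C B: +{b}
  S: {a,b}  A: {a,b}  B: {a}  C: {a,b}
round 4: — fixpoint
  S: {a,b}  A: {a,b}  B: {a}  C: {a,b}

FIRST(B) = ["a"]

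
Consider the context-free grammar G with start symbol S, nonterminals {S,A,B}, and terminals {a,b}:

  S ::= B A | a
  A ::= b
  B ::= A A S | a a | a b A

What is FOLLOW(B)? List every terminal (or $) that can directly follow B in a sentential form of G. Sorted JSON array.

FIRST sets, iterate to fixpoint:
iter 1:
  A via A→b: +{b}
  B via B→A A S: +{b}
  B via B→a a: +{a}
  S via S→B A: +{a,b}
  S: {a,b}  A: {b}  B: {a,b}
iter 2: — fixpoint
  S: {a,b}  A: {b}  B: {a,b}

FOLLOW sets:
seed FOLLOW(S) with $
iter 1:
  B→A A S: FOLLOW(A) ⊇ FIRST(A) = {b}; new: +{b}
  B→A A S: FOLLOW(A) ⊇ FIRST(S) = {a,b}; new: +{a}
  S→B A: FOLLOW(B) ⊇ FIRST(A) = {b}; new: +{b}
  S→B A: FOLLOW(A) ⊇ FOLLOW(S) ⊇ {$}; new: +{$}
  FOLLOW[S]={$}  FOLLOW[A]={$,a,b}  FOLLOW[B]={b}
iter 2:
  B→A A S: FOLLOW(S) ⊇ FOLLOW(B) ⊇ {b}; new: +{b}
  FOLLOW[S]={$,b}  FOLLOW[A]={$,a,b}  FOLLOW[B]={b}
iter 3: — fixpoint
  FOLLOW[S]={$,b}  FOLLOW[A]={$,a,b}  FOLLOW[B]={b}

FOLLOW(B) = ["b"]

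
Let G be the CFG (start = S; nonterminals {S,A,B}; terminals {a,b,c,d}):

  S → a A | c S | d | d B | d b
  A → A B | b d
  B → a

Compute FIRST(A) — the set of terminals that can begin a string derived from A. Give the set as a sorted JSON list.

Compute FIRST by fixpoint:
[1]
  A via A→b d: +{b}
  B via B→a: +{a}
  S via S→a A: +{a}
  S via S→c S: +{c}
  S via S→d: +{d}
  FIRST[S]={a,c,d}  FIRST[A]={b}  FIRST[B]={a}
[2] (no change)
  FIRST[S]={a,c,d}  FIRST[A]={b}  FIRST[B]={a}

FIRST(A) = ["b"]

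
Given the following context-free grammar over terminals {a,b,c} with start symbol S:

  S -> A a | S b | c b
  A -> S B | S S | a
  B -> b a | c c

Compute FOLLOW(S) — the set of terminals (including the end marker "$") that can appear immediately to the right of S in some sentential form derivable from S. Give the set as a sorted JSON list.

Compute FIRST by fixpoint:
pass 1:
  A via A→a: +{a}
  B via B→b a: +{b}
  B via B→c c: +{c}
  S via S→A a: +{a}
  S via S→c b: +{c}
  S: {a,c}  A: {a}  B: {b,c}
pass 2:
  A via A→S B: +{c}
  S: {a,c}  A: {a,c}  B: {b,c}
pass 3: (no change)
  S: {a,c}  A: {a,c}  B: {b,c}

FOLLOW sets:
FOLLOW(S) := {$}
round 1:
  A→S B: FOLLOW(S) ⊇ FIRST(B) = {b,c}; new: +{b,c}
  A→S S: FOLLOW(S) ⊇ FIRST(S) = {a,c}; new: +{a}
  S→A a: FOLLOW(A) ⊇ FIRST(a) = {a}; new: +{a}
  FOLLOW(S)={$,a,b,c}  FOLLOW(A)={a}  FOLLOW(B)={}
round 2:
  A→S B: FOLLOW(B) ⊇ FOLLOW(A) ⊇ {a}; new: +{a}
  FOLLOW(S)={$,a,b,c}  FOLLOW(A)={a}  FOLLOW(B)={a}
round 3: (stable)
  FOLLOW(S)={$,a,b,c}  FOLLOW(A)={a}  FOLLOW(B)={a}

FOLLOW(S) = ["$", "a", "b", "c"]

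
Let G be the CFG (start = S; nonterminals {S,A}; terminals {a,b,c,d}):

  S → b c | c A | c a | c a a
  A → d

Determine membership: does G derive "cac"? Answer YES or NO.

CNF form of G:
  S -> T0 T1 | T1 A | T1 T2 | T1 X3
  A -> d
  T0 -> b
  T1 -> c
  T2 -> a
  X3 -> T2 T2

Fill CYK table bottom-up:
  cell(0,0) c: {T1}  orig:{}
  cell(1,1) a: {T2}  orig:{}
  cell(2,2) c: {T1}  orig:{}
  cell(0,1) ca: {S}
  cell(1,2) ac: ∅
  cell(0,2) cac: ∅

S ∉ T[0,2] ⇒ NO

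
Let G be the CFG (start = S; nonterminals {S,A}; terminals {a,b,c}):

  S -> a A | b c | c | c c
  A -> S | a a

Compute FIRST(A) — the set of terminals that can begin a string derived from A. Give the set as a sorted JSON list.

FIRST sets, iterate to fixpoint:
[1]
  A via A→a a: +{a}
  S via S→a A: +{a}
  S via S→b c: +{b}
  S via S→c: +{c}
  FIRST[S]={a,b,c}  FIRST[A]={a}
[2]
  A via A→S: +{b,c}
  FIRST[S]={a,b,c}  FIRST[A]={a,b,c}
[3] — fixpoint
  FIRST[S]={a,b,c}  FIRST[A]={a,b,c}

FIRST(A) = ["a", "b", "c"]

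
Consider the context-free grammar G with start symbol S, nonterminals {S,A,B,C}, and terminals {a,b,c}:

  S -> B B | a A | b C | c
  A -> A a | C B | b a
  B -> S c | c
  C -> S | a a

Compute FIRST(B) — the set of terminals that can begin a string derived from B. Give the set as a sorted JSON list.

Compute FIRST by fixpoint:
[1]
  A via A→b a: +{b}
  B via B→c: +{c}
  C via C→a a: +{a}
  S via S→B B: +{c}
  S via S→a A: +{a}
  S via S→b C: +{b}
  S: {a,b,c}  A: {b}  B: {c}  C: {a}
[2]
  A via A→C B: +{a}
  B via B→S c: +{a,b}
  C via C→S: +{b,c}
  S: {a,b,c}  A: {a,b}  B: {a,b,c}  C: {a,b,c}
[3]
  A via A→C B: +{c}
  S: {a,b,c}  A: {a,b,c}  B: {a,b,c}  C: {a,b,c}
[4] (stable)
  S: {a,b,c}  A: {a,b,c}  B: {a,b,c}  C: {a,b,c}

FIRST(B) = ["a", "b", "c"]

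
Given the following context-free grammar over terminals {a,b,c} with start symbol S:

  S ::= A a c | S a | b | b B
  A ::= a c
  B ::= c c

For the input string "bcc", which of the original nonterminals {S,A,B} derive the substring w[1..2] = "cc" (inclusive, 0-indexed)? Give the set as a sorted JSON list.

Convert to CNF:
  S -> A X3 | S T0 | T2 B | b
  A -> T0 T1
  B -> T1 T1
  T0 -> a
  T1 -> c
  T2 -> b
  X3 -> T0 T1

CYK fill, restricted to cells inside w[1..2]:
  [1..1]={T1}  "c"  orig:{}
  [2..2]={T1}  "c"  orig:{}
  [1..2]={B}  "cc"

Original NTs in T[1,2] deriving "cc": ["B"]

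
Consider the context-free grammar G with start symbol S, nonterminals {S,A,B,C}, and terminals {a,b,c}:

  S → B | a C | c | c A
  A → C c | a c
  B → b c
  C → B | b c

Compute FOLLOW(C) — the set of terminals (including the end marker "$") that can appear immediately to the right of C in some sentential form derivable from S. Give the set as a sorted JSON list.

Compute FIRST by fixpoint:
pass 1:
  A via A→a c: +{a}
  B via B→b c: +{b}
  C via C→B: +{b}
  S via S→B: +{b}
  S via S→a C: +{a}
  S via S→c: +{c}
  FIRST(S)={a,b,c}  FIRST(A)={a}  FIRST(B)={b}  FIRST(C)={b}
pass 2:
  A via A→C c: +{b}
  FIRST(S)={a,b,c}  FIRST(A)={a,b}  FIRST(B)={b}  FIRST(C)={b}
pass 3: (stable)
  FIRST(S)={a,b,c}  FIRST(A)={a,b}  FIRST(B)={b}  FIRST(C)={b}

FOLLOW iteration:
FOLLOW(S) := {$}
[1]
  A→C c: FOLLOW(C) ⊇ FIRST(c) = {c}; new: +{c}
  C→B: FOLLOW(B) ⊇ FOLLOW(C) ⊇ {c}; new: +{c}
  S→B: FOLLOW(B) ⊇ FOLLOW(S) ⊇ {$}; new: +{$}
  S→a C: FOLLOW(C) ⊇ FOLLOW(S) ⊇ {$}; new: +{$}
  S→c A: FOLLOW(A) ⊇ FOLLOW(S) ⊇ {$}; new: +{$}
  S: {$}  A: {$}  B: {$,c}  C: {$,c}
[2] (stable)
  S: {$}  A: {$}  B: {$,c}  C: {$,c}

FOLLOW(C) = ["$", "c"]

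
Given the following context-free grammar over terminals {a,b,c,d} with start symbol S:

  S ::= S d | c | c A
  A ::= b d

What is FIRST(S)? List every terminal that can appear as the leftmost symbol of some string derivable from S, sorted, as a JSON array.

FIRST iteration:
pass 1:
  A via A→b d: +{b}
  S via S→c: +{c}
  FIRST(S)={c}  FIRST(A)={b}
pass 2: done
  FIRST(S)={c}  FIRST(A)={b}

FIRST(S) = ["c"]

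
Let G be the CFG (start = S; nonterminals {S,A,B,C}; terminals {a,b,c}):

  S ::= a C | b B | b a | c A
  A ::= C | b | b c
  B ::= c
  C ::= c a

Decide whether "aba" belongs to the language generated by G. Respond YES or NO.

CNF form of G:
  S -> T0 B | T0 T2 | T1 A | T2 C
  A -> T0 T1 | T1 T2 | b
  B -> c
  C -> T1 T2
  T0 -> b
  T1 -> c
  T2 -> a

CYK table (by increasing span):
  T[0,0] 'a' = {T2}  orig:{}
  T[1,1] 'b' = {A,T0}  orig:{A}
  T[2,2] 'a' = {T2}  orig:{}
  T[0,1] 'ab' = ∅
  T[1,2] 'ba' = {S}
  T[0,2] 'aba' = ∅

S ∉ T[0,2] ⇒ NO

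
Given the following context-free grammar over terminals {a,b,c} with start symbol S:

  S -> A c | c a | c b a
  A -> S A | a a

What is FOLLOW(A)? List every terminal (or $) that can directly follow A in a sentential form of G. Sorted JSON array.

FIRST iteration:
round 1:
  A via A→a a: +{a}
  S via S→A c: +{a}
  S via S→c a: +{c}
  S: {a,c}  A: {a}
round 2:
  A via A→S A: +{c}
  S: {a,c}  A: {a,c}
round 3: (stable)
  S: {a,c}  A: {a,c}

FOLLOW iteration:
initialize: $ ∈ FOLLOW(S)
pass 1:
  A→S A: FOLLOW(S) ⊇ FIRST(A) = {a,c}; new: +{a,c}
  S→A c: FOLLOW(A) ⊇ FIRST(c) = {c}; new: +{c}
  FOLLOW(S)={$,a,c}  FOLLOW(A)={c}
pass 2: (stable)
  FOLLOW(S)={$,a,c}  FOLLOW(A)={c}

FOLLOW(A) = ["c"]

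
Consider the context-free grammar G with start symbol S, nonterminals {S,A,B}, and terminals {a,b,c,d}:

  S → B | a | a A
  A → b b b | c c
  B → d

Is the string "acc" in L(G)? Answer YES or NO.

Convert to CNF:
  S -> T2 A | a | d
  A -> T0 X3 | T1 T1
  B -> d
  T0 -> b
  T1 -> c
  T2 -> a
  X3 -> T0 T0

Fill CYK table bottom-up:
  T[0,0] 'a' = {S,T2}  orig:{S}
  T[1,1] 'c' = {T1}  orig:{}
  T[2,2] 'c' = {T1}  orig:{}
  T[0,1] 'ac' = ∅
  T[1,2] 'cc' = {A}
  T[0,2] 'acc' = {S}

S ∈ T[0,2] ⇒ YES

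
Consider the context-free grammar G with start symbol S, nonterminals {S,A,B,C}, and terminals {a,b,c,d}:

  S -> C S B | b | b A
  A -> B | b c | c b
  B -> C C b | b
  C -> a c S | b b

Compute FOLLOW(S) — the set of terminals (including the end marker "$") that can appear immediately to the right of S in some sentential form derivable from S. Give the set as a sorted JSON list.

Compute FIRST by fixpoint:
round 1:
  A via A→b c: +{b}
  A via A→c b: +{c}
  B via B→b: +{b}
  C via C→a c S: +{a}
  C via C→b b: +{b}
  S via S→C S B: +{a,b}
  S: {a,b}  A: {b,c}  B: {b}  C: {a,b}
round 2:
  B via B→C C b: +{a}
  S: {a,b}  A: {b,c}  B: {a,b}  C: {a,b}
round 3:
  A via A→B: +{a}
  S: {a,b}  A: {a,b,c}  B: {a,b}  C: {a,b}
round 4: (stable)
  S: {a,b}  A: {a,b,c}  B: {a,b}  C: {a,b}

FOLLOW iteration:
seed FOLLOW(S) with $
round 1:
  B→C C b: FOLLOW(C) ⊇ FIRST(C) = {a,b}; new: +{a,b}
  C→a c S: FOLLOW(S) ⊇ FOLLOW(C) ⊇ {a,b}; new: +{a,b}
  S→C S B: FOLLOW(B) ⊇ FOLLOW(S) ⊇ {$,a,b}; new: +{$,a,b}
  S→b A: FOLLOW(A) ⊇ FOLLOW(S) ⊇ {$,a,b}; new: +{$,a,b}
  FOLLOW[S]={$,a,b}  FOLLOW[A]={$,a,b}  FOLLOW[B]={$,a,b}  FOLLOW[C]={a,b}
round 2: — fixpoint
  FOLLOW[S]={$,a,b}  FOLLOW[A]={$,a,b}  FOLLOW[B]={$,a,b}  FOLLOW[C]={a,b}

FOLLOW(S) = ["$", "a", "b"]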